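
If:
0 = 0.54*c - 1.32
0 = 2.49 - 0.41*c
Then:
No Solution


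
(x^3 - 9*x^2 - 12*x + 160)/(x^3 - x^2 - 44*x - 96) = (x - 5)/(x + 3)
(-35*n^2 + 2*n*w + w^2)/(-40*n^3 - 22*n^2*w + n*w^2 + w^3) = (7*n + w)/(8*n^2 + 6*n*w + w^2)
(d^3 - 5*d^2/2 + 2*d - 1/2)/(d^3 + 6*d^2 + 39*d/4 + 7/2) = 2*(2*d^3 - 5*d^2 + 4*d - 1)/(4*d^3 + 24*d^2 + 39*d + 14)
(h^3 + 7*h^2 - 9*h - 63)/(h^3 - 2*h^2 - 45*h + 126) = (h + 3)/(h - 6)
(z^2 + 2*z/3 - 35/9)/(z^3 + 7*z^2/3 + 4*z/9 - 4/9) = (9*z^2 + 6*z - 35)/(9*z^3 + 21*z^2 + 4*z - 4)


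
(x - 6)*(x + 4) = x^2 - 2*x - 24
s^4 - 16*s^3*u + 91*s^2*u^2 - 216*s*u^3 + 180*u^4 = (s - 6*u)*(s - 5*u)*(s - 3*u)*(s - 2*u)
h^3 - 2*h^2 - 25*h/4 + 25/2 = (h - 5/2)*(h - 2)*(h + 5/2)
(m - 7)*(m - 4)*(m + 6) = m^3 - 5*m^2 - 38*m + 168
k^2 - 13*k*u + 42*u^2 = (k - 7*u)*(k - 6*u)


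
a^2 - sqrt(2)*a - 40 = (a - 5*sqrt(2))*(a + 4*sqrt(2))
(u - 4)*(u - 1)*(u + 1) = u^3 - 4*u^2 - u + 4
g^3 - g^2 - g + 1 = (g - 1)^2*(g + 1)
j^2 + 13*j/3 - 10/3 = (j - 2/3)*(j + 5)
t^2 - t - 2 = (t - 2)*(t + 1)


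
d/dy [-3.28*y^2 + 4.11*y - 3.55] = 4.11 - 6.56*y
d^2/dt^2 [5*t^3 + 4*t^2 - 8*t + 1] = 30*t + 8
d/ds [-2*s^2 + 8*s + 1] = 8 - 4*s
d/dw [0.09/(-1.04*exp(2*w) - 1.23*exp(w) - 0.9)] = (0.1872*exp(w) + 0.1107)*exp(w)/(1.04*exp(2*w) + 1.23*exp(w) + 0.9)^2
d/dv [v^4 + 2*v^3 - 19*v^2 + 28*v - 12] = 4*v^3 + 6*v^2 - 38*v + 28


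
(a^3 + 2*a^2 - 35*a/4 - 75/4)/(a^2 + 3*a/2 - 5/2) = (2*a^2 - a - 15)/(2*(a - 1))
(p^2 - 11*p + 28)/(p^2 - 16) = (p - 7)/(p + 4)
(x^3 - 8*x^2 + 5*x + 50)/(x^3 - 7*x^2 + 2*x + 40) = (x - 5)/(x - 4)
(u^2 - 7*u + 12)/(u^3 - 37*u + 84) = 1/(u + 7)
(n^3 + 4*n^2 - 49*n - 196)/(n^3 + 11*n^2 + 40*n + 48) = (n^2 - 49)/(n^2 + 7*n + 12)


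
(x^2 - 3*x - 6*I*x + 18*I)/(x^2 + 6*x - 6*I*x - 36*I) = (x - 3)/(x + 6)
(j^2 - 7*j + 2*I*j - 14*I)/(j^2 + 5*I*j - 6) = (j - 7)/(j + 3*I)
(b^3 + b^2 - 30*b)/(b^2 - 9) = b*(b^2 + b - 30)/(b^2 - 9)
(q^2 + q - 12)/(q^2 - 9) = (q + 4)/(q + 3)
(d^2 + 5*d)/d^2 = (d + 5)/d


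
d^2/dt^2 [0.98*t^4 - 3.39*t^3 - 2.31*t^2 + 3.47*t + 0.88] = 11.76*t^2 - 20.34*t - 4.62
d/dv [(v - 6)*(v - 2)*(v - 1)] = 3*v^2 - 18*v + 20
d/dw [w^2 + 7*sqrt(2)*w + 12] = 2*w + 7*sqrt(2)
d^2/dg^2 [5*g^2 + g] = 10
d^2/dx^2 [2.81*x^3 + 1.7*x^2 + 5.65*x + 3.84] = 16.86*x + 3.4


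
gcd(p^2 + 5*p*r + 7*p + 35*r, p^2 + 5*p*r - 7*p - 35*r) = p + 5*r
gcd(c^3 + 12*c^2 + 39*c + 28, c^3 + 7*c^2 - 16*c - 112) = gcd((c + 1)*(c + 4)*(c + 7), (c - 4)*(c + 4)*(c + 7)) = c^2 + 11*c + 28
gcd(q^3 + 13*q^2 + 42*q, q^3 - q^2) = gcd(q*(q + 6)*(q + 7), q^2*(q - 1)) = q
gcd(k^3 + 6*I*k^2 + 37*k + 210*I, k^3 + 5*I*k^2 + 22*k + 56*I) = k + 7*I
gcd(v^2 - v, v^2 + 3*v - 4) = v - 1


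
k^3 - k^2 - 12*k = k*(k - 4)*(k + 3)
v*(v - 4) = v^2 - 4*v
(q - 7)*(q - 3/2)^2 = q^3 - 10*q^2 + 93*q/4 - 63/4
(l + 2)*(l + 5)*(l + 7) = l^3 + 14*l^2 + 59*l + 70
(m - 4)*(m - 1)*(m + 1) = m^3 - 4*m^2 - m + 4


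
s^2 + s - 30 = (s - 5)*(s + 6)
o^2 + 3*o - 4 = (o - 1)*(o + 4)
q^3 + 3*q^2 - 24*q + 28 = (q - 2)^2*(q + 7)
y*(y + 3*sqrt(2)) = y^2 + 3*sqrt(2)*y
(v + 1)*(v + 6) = v^2 + 7*v + 6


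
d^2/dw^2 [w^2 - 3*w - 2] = 2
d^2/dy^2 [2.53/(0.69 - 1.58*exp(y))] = (-6.315892*exp(y) - 2.758206)*exp(y)/(1.58*exp(y) - 0.69)^3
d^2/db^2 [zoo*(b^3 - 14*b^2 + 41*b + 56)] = zoo*(b + 1)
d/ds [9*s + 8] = 9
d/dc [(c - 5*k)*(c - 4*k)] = 2*c - 9*k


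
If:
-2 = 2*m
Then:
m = -1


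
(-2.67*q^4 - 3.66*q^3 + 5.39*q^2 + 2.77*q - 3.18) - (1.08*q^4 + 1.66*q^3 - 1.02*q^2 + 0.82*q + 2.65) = -3.75*q^4 - 5.32*q^3 + 6.41*q^2 + 1.95*q - 5.83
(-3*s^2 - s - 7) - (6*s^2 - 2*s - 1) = -9*s^2 + s - 6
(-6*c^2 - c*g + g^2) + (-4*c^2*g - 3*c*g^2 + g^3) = -4*c^2*g - 6*c^2 - 3*c*g^2 - c*g + g^3 + g^2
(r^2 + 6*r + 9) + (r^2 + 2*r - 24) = 2*r^2 + 8*r - 15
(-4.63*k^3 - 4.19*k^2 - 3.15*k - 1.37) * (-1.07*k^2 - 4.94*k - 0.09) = 4.9541*k^5 + 27.3555*k^4 + 24.4858*k^3 + 17.404*k^2 + 7.0513*k + 0.1233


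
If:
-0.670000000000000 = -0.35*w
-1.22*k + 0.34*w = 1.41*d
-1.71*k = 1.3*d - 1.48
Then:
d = -0.84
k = 1.50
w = 1.91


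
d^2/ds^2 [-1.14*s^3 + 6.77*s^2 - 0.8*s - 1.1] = 13.54 - 6.84*s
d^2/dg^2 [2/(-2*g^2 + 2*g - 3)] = 8*(2*g^2 - 2*g - 2*(2*g - 1)^2 + 3)/(2*g^2 - 2*g + 3)^3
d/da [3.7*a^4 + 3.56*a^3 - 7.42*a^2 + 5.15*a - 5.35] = 14.8*a^3 + 10.68*a^2 - 14.84*a + 5.15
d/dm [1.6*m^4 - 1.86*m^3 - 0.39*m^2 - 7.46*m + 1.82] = 6.4*m^3 - 5.58*m^2 - 0.78*m - 7.46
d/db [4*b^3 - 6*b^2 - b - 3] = 12*b^2 - 12*b - 1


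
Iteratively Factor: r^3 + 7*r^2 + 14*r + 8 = (r + 4)*(r^2 + 3*r + 2) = (r + 2)*(r + 4)*(r + 1)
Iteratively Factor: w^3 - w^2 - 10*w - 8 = (w - 4)*(w^2 + 3*w + 2) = (w - 4)*(w + 2)*(w + 1)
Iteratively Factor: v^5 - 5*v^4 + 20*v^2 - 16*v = (v - 1)*(v^4 - 4*v^3 - 4*v^2 + 16*v) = (v - 1)*(v + 2)*(v^3 - 6*v^2 + 8*v) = (v - 4)*(v - 1)*(v + 2)*(v^2 - 2*v) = (v - 4)*(v - 2)*(v - 1)*(v + 2)*(v)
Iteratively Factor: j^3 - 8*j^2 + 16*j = (j)*(j^2 - 8*j + 16) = j*(j - 4)*(j - 4)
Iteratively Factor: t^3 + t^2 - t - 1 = (t + 1)*(t^2 - 1) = (t + 1)^2*(t - 1)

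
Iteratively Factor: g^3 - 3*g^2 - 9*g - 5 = (g + 1)*(g^2 - 4*g - 5) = (g + 1)^2*(g - 5)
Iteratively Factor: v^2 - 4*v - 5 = (v - 5)*(v + 1)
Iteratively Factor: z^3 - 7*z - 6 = (z + 2)*(z^2 - 2*z - 3) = (z + 1)*(z + 2)*(z - 3)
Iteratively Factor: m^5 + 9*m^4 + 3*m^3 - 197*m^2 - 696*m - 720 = (m + 3)*(m^4 + 6*m^3 - 15*m^2 - 152*m - 240) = (m + 3)*(m + 4)*(m^3 + 2*m^2 - 23*m - 60) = (m + 3)^2*(m + 4)*(m^2 - m - 20) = (m - 5)*(m + 3)^2*(m + 4)*(m + 4)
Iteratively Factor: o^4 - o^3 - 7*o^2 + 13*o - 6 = (o - 2)*(o^3 + o^2 - 5*o + 3) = (o - 2)*(o + 3)*(o^2 - 2*o + 1) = (o - 2)*(o - 1)*(o + 3)*(o - 1)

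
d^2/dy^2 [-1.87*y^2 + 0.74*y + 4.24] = -3.74000000000000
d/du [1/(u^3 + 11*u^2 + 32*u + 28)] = (-3*u^2 - 22*u - 32)/(u^3 + 11*u^2 + 32*u + 28)^2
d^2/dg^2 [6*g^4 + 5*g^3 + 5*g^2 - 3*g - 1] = 72*g^2 + 30*g + 10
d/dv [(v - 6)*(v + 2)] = 2*v - 4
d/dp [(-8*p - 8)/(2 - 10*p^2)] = 4*(5*p^2 - 10*p*(p + 1) - 1)/(5*p^2 - 1)^2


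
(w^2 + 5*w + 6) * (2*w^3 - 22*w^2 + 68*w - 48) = 2*w^5 - 12*w^4 - 30*w^3 + 160*w^2 + 168*w - 288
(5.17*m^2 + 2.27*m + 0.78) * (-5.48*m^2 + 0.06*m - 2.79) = -28.3316*m^4 - 12.1294*m^3 - 18.5625*m^2 - 6.2865*m - 2.1762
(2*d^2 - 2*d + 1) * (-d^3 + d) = -2*d^5 + 2*d^4 + d^3 - 2*d^2 + d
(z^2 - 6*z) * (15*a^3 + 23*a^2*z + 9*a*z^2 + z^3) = 15*a^3*z^2 - 90*a^3*z + 23*a^2*z^3 - 138*a^2*z^2 + 9*a*z^4 - 54*a*z^3 + z^5 - 6*z^4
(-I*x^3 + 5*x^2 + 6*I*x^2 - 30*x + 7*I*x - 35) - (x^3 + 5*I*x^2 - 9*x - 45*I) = -x^3 - I*x^3 + 5*x^2 + I*x^2 - 21*x + 7*I*x - 35 + 45*I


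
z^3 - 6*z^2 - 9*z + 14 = (z - 7)*(z - 1)*(z + 2)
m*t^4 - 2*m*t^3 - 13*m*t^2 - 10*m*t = t*(t - 5)*(t + 2)*(m*t + m)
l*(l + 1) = l^2 + l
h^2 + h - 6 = (h - 2)*(h + 3)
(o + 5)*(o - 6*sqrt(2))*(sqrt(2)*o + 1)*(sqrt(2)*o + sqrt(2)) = 2*o^4 - 11*sqrt(2)*o^3 + 12*o^3 - 66*sqrt(2)*o^2 - 2*o^2 - 55*sqrt(2)*o - 72*o - 60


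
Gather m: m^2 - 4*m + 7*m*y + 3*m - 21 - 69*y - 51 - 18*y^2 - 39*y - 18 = m^2 + m*(7*y - 1) - 18*y^2 - 108*y - 90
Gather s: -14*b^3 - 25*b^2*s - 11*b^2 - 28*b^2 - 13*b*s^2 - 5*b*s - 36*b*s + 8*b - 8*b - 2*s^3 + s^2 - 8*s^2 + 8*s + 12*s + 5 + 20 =-14*b^3 - 39*b^2 - 2*s^3 + s^2*(-13*b - 7) + s*(-25*b^2 - 41*b + 20) + 25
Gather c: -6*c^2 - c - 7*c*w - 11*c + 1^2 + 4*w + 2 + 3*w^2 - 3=-6*c^2 + c*(-7*w - 12) + 3*w^2 + 4*w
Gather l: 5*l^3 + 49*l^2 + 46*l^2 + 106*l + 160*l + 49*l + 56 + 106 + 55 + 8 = 5*l^3 + 95*l^2 + 315*l + 225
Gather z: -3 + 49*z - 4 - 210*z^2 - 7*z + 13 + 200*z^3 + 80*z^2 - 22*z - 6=200*z^3 - 130*z^2 + 20*z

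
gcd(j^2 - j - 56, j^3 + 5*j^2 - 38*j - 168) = j + 7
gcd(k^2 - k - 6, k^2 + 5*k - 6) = 1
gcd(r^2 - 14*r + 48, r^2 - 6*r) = r - 6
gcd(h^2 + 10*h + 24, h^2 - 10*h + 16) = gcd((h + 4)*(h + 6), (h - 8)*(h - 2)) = 1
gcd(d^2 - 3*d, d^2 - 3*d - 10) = 1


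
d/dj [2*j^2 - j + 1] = 4*j - 1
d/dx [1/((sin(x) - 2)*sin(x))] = 2*(1 - sin(x))*cos(x)/((sin(x) - 2)^2*sin(x)^2)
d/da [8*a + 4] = 8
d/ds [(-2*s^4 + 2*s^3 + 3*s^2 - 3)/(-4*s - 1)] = 2*(12*s^4 - 4*s^3 - 9*s^2 - 3*s - 6)/(16*s^2 + 8*s + 1)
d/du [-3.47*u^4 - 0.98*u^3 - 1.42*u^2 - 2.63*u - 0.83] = -13.88*u^3 - 2.94*u^2 - 2.84*u - 2.63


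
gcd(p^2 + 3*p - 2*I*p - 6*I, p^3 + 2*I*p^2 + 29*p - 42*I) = p - 2*I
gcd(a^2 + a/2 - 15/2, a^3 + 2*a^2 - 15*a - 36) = a + 3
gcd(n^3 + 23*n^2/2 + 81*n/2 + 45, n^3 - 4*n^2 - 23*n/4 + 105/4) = n + 5/2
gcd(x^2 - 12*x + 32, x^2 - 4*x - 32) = x - 8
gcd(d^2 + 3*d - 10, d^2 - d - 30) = d + 5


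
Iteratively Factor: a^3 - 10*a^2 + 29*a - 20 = (a - 4)*(a^2 - 6*a + 5) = (a - 4)*(a - 1)*(a - 5)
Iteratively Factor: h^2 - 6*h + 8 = (h - 2)*(h - 4)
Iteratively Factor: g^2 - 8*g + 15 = (g - 3)*(g - 5)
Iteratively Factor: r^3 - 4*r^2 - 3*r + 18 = (r + 2)*(r^2 - 6*r + 9) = (r - 3)*(r + 2)*(r - 3)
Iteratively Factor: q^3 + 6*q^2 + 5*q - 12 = (q + 4)*(q^2 + 2*q - 3) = (q + 3)*(q + 4)*(q - 1)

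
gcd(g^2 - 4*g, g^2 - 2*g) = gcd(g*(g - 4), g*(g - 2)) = g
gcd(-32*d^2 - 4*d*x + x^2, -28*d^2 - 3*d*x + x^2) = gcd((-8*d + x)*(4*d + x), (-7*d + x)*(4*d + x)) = 4*d + x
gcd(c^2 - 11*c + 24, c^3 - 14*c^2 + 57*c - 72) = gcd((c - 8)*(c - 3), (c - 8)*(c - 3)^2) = c^2 - 11*c + 24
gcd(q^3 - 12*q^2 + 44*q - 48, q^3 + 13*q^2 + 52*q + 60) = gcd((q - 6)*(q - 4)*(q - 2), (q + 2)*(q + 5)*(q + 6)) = 1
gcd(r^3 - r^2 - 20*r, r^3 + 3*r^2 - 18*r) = r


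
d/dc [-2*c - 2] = -2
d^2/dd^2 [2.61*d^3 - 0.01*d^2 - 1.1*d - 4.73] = 15.66*d - 0.02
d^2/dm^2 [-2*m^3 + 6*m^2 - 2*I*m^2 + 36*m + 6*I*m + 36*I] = -12*m + 12 - 4*I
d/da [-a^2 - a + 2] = -2*a - 1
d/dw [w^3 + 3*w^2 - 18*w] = 3*w^2 + 6*w - 18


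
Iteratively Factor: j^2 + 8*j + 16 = (j + 4)*(j + 4)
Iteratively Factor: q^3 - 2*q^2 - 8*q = (q)*(q^2 - 2*q - 8) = q*(q - 4)*(q + 2)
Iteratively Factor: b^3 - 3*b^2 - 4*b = (b)*(b^2 - 3*b - 4) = b*(b + 1)*(b - 4)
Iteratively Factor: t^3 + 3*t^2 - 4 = (t - 1)*(t^2 + 4*t + 4) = (t - 1)*(t + 2)*(t + 2)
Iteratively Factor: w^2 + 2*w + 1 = (w + 1)*(w + 1)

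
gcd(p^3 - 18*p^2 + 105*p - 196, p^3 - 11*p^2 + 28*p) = p^2 - 11*p + 28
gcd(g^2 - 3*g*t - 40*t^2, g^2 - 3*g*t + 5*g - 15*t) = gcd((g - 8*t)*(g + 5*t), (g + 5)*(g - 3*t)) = 1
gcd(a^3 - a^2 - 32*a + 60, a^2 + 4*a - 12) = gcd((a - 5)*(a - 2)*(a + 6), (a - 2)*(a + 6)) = a^2 + 4*a - 12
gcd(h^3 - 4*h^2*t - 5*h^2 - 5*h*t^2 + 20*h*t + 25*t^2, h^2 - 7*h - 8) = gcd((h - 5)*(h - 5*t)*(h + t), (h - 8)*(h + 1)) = 1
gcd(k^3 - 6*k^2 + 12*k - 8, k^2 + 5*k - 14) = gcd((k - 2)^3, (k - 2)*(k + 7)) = k - 2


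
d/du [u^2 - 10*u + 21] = 2*u - 10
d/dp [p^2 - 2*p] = 2*p - 2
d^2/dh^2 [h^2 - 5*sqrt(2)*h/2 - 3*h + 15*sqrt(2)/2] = 2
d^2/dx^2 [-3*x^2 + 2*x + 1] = -6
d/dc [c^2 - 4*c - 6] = 2*c - 4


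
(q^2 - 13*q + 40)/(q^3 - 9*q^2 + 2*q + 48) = (q - 5)/(q^2 - q - 6)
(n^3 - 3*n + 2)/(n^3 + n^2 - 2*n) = (n - 1)/n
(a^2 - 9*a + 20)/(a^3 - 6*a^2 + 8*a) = (a - 5)/(a*(a - 2))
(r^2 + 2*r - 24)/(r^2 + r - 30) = (r - 4)/(r - 5)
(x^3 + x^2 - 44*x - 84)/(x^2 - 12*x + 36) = (x^3 + x^2 - 44*x - 84)/(x^2 - 12*x + 36)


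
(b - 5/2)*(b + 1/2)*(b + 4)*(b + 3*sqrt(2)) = b^4 + 2*b^3 + 3*sqrt(2)*b^3 - 37*b^2/4 + 6*sqrt(2)*b^2 - 111*sqrt(2)*b/4 - 5*b - 15*sqrt(2)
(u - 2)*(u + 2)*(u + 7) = u^3 + 7*u^2 - 4*u - 28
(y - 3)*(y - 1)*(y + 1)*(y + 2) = y^4 - y^3 - 7*y^2 + y + 6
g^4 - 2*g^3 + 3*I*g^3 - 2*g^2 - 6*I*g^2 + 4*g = g*(g - 2)*(g + I)*(g + 2*I)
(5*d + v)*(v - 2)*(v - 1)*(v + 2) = 5*d*v^3 - 5*d*v^2 - 20*d*v + 20*d + v^4 - v^3 - 4*v^2 + 4*v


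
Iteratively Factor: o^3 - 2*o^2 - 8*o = (o)*(o^2 - 2*o - 8) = o*(o - 4)*(o + 2)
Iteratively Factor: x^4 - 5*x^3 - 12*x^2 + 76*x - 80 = (x - 2)*(x^3 - 3*x^2 - 18*x + 40) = (x - 2)*(x + 4)*(x^2 - 7*x + 10) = (x - 5)*(x - 2)*(x + 4)*(x - 2)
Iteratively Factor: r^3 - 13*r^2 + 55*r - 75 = (r - 5)*(r^2 - 8*r + 15) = (r - 5)^2*(r - 3)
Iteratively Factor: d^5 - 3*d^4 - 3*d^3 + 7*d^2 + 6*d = (d - 3)*(d^4 - 3*d^2 - 2*d) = (d - 3)*(d + 1)*(d^3 - d^2 - 2*d) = (d - 3)*(d + 1)^2*(d^2 - 2*d) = (d - 3)*(d - 2)*(d + 1)^2*(d)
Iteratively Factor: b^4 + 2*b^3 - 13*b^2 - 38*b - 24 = (b - 4)*(b^3 + 6*b^2 + 11*b + 6) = (b - 4)*(b + 1)*(b^2 + 5*b + 6) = (b - 4)*(b + 1)*(b + 2)*(b + 3)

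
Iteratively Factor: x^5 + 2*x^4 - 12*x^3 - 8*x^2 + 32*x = (x + 2)*(x^4 - 12*x^2 + 16*x) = (x + 2)*(x + 4)*(x^3 - 4*x^2 + 4*x) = (x - 2)*(x + 2)*(x + 4)*(x^2 - 2*x) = (x - 2)^2*(x + 2)*(x + 4)*(x)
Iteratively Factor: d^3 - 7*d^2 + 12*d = (d - 3)*(d^2 - 4*d) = (d - 4)*(d - 3)*(d)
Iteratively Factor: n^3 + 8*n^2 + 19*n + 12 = (n + 3)*(n^2 + 5*n + 4) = (n + 3)*(n + 4)*(n + 1)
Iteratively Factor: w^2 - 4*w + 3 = (w - 1)*(w - 3)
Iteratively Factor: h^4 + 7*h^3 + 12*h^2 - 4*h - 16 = (h + 4)*(h^3 + 3*h^2 - 4) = (h - 1)*(h + 4)*(h^2 + 4*h + 4) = (h - 1)*(h + 2)*(h + 4)*(h + 2)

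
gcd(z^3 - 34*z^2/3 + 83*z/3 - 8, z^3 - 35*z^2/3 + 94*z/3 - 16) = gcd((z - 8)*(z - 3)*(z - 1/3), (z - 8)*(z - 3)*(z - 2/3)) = z^2 - 11*z + 24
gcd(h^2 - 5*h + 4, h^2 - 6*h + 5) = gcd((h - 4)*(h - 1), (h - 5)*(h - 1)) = h - 1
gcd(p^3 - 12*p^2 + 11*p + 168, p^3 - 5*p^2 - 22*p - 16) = p - 8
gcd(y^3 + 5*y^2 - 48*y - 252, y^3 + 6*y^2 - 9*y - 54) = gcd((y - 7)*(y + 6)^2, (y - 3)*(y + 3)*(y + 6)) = y + 6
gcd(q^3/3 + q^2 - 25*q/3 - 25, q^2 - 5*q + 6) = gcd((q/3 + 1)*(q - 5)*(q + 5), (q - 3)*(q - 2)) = 1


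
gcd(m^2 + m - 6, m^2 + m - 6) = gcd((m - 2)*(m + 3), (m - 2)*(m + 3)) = m^2 + m - 6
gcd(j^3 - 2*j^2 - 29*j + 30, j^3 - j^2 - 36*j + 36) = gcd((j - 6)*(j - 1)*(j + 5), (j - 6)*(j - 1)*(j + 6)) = j^2 - 7*j + 6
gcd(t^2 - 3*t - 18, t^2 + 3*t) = t + 3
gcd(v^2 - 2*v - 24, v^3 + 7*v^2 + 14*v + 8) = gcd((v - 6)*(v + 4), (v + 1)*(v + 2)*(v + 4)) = v + 4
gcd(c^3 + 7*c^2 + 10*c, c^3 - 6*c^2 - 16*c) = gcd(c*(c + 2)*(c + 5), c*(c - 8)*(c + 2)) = c^2 + 2*c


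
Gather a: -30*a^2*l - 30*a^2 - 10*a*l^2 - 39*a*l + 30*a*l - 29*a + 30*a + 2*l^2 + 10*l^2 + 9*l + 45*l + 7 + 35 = a^2*(-30*l - 30) + a*(-10*l^2 - 9*l + 1) + 12*l^2 + 54*l + 42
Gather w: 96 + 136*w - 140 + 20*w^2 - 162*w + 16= 20*w^2 - 26*w - 28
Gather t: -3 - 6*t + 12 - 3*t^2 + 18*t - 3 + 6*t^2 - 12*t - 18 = 3*t^2 - 12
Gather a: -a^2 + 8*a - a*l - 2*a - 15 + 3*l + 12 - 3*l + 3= -a^2 + a*(6 - l)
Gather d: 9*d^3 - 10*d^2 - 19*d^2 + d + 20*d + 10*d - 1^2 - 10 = 9*d^3 - 29*d^2 + 31*d - 11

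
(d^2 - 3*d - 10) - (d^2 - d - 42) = 32 - 2*d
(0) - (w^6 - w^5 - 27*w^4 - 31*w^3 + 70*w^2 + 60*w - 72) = -w^6 + w^5 + 27*w^4 + 31*w^3 - 70*w^2 - 60*w + 72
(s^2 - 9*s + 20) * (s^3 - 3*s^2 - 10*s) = s^5 - 12*s^4 + 37*s^3 + 30*s^2 - 200*s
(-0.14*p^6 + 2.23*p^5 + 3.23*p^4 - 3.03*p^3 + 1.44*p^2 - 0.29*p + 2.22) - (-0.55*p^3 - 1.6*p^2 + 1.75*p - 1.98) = -0.14*p^6 + 2.23*p^5 + 3.23*p^4 - 2.48*p^3 + 3.04*p^2 - 2.04*p + 4.2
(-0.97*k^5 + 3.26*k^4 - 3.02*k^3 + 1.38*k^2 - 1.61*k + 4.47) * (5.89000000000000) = -5.7133*k^5 + 19.2014*k^4 - 17.7878*k^3 + 8.1282*k^2 - 9.4829*k + 26.3283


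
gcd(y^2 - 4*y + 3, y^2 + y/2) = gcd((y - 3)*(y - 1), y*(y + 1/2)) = 1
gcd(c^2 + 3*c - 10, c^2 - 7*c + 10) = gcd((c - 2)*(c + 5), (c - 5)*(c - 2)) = c - 2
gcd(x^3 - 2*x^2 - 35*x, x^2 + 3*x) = x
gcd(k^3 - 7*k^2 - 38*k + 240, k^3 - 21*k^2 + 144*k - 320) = k^2 - 13*k + 40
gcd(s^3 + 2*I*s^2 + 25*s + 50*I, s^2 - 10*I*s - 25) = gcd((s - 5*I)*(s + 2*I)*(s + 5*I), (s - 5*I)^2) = s - 5*I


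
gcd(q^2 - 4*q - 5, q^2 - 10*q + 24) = 1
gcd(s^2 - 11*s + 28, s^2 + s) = 1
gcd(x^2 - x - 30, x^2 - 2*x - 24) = x - 6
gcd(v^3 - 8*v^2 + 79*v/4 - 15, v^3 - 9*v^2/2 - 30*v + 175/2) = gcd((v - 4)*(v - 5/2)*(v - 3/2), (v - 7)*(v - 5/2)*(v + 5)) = v - 5/2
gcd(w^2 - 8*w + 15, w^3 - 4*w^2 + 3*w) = w - 3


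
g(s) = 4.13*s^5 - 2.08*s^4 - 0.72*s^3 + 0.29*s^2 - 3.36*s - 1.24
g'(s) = 20.65*s^4 - 8.32*s^3 - 2.16*s^2 + 0.58*s - 3.36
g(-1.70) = -67.17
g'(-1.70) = 202.76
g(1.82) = 48.92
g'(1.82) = 166.95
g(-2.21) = -251.97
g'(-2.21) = 567.21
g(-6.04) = -35779.75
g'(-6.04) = 29230.87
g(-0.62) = 0.44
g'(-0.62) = 0.48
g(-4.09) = -5242.22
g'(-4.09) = 6305.85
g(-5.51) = -22745.98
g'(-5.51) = 20353.51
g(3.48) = 1763.06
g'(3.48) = 2650.43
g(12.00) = 983301.32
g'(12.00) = 413514.00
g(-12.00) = -1069482.04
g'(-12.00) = 442254.00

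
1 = 1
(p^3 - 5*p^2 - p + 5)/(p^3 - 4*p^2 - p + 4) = (p - 5)/(p - 4)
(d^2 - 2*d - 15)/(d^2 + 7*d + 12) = (d - 5)/(d + 4)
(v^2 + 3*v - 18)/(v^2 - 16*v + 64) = (v^2 + 3*v - 18)/(v^2 - 16*v + 64)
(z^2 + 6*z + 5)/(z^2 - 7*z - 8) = (z + 5)/(z - 8)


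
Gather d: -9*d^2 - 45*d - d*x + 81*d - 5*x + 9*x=-9*d^2 + d*(36 - x) + 4*x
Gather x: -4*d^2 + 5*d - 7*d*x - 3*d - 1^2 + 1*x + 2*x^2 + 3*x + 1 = -4*d^2 + 2*d + 2*x^2 + x*(4 - 7*d)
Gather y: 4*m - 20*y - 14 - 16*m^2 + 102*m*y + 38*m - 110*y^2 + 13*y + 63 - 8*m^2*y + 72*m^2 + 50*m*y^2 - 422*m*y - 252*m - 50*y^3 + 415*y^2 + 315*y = 56*m^2 - 210*m - 50*y^3 + y^2*(50*m + 305) + y*(-8*m^2 - 320*m + 308) + 49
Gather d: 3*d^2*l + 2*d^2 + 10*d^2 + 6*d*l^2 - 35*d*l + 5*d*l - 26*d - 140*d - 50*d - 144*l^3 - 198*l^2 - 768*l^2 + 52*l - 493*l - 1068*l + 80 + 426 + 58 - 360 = d^2*(3*l + 12) + d*(6*l^2 - 30*l - 216) - 144*l^3 - 966*l^2 - 1509*l + 204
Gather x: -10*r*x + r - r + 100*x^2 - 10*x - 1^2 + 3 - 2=100*x^2 + x*(-10*r - 10)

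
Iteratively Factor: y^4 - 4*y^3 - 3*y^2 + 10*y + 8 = (y + 1)*(y^3 - 5*y^2 + 2*y + 8) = (y - 2)*(y + 1)*(y^2 - 3*y - 4) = (y - 2)*(y + 1)^2*(y - 4)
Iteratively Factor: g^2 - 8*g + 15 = (g - 5)*(g - 3)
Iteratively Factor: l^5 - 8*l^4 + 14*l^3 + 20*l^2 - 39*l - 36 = (l + 1)*(l^4 - 9*l^3 + 23*l^2 - 3*l - 36) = (l - 3)*(l + 1)*(l^3 - 6*l^2 + 5*l + 12) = (l - 4)*(l - 3)*(l + 1)*(l^2 - 2*l - 3) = (l - 4)*(l - 3)*(l + 1)^2*(l - 3)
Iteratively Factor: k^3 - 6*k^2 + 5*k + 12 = (k - 4)*(k^2 - 2*k - 3) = (k - 4)*(k + 1)*(k - 3)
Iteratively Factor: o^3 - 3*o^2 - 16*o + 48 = (o + 4)*(o^2 - 7*o + 12) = (o - 4)*(o + 4)*(o - 3)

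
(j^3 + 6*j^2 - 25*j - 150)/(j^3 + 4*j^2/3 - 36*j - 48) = 3*(j^2 - 25)/(3*j^2 - 14*j - 24)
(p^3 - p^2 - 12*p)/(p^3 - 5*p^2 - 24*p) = (p - 4)/(p - 8)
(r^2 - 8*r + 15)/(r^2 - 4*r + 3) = (r - 5)/(r - 1)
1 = 1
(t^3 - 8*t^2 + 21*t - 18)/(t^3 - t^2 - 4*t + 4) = (t^2 - 6*t + 9)/(t^2 + t - 2)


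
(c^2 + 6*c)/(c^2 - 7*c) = (c + 6)/(c - 7)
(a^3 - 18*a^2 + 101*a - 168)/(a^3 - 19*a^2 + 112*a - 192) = (a - 7)/(a - 8)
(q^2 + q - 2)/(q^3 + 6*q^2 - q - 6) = (q + 2)/(q^2 + 7*q + 6)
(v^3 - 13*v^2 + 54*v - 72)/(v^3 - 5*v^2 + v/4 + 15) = 4*(v^2 - 9*v + 18)/(4*v^2 - 4*v - 15)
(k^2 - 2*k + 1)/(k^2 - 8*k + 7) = (k - 1)/(k - 7)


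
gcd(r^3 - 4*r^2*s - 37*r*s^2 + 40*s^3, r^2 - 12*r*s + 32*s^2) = r - 8*s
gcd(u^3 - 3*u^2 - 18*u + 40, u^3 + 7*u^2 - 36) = u - 2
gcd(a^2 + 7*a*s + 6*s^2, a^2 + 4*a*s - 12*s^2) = a + 6*s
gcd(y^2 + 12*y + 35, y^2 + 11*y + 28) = y + 7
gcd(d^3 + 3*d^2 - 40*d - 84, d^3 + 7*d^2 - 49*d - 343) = d + 7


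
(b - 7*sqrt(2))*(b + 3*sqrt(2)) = b^2 - 4*sqrt(2)*b - 42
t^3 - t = t*(t - 1)*(t + 1)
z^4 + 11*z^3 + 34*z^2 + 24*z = z*(z + 1)*(z + 4)*(z + 6)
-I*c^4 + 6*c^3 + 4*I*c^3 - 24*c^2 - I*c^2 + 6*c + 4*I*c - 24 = (c - 4)*(c - I)*(c + 6*I)*(-I*c + 1)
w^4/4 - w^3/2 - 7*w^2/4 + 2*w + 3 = (w/4 + 1/2)*(w - 3)*(w - 2)*(w + 1)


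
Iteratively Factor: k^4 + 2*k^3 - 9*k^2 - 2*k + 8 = (k - 2)*(k^3 + 4*k^2 - k - 4) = (k - 2)*(k + 1)*(k^2 + 3*k - 4) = (k - 2)*(k - 1)*(k + 1)*(k + 4)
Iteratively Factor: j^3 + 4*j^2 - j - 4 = (j + 4)*(j^2 - 1) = (j - 1)*(j + 4)*(j + 1)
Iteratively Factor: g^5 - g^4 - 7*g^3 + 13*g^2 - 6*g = (g)*(g^4 - g^3 - 7*g^2 + 13*g - 6) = g*(g + 3)*(g^3 - 4*g^2 + 5*g - 2) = g*(g - 1)*(g + 3)*(g^2 - 3*g + 2) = g*(g - 1)^2*(g + 3)*(g - 2)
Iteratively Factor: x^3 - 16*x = (x + 4)*(x^2 - 4*x) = x*(x + 4)*(x - 4)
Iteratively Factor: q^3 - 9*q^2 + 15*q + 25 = (q - 5)*(q^2 - 4*q - 5) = (q - 5)*(q + 1)*(q - 5)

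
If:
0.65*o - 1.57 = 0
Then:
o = 2.42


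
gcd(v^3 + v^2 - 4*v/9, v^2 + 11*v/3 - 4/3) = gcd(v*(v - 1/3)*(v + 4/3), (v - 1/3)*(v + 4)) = v - 1/3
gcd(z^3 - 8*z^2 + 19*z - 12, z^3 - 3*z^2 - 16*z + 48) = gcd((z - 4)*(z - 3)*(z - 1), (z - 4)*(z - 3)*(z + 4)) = z^2 - 7*z + 12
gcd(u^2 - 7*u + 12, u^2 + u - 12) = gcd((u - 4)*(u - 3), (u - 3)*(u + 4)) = u - 3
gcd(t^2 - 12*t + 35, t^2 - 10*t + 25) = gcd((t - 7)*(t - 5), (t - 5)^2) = t - 5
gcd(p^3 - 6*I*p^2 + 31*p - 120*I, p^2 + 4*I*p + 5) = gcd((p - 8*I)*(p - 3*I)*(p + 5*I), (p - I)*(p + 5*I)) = p + 5*I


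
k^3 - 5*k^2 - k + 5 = (k - 5)*(k - 1)*(k + 1)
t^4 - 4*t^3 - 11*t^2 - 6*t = t*(t - 6)*(t + 1)^2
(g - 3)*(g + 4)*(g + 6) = g^3 + 7*g^2 - 6*g - 72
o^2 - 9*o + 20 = (o - 5)*(o - 4)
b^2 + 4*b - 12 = (b - 2)*(b + 6)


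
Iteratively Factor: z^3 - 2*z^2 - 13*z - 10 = (z - 5)*(z^2 + 3*z + 2) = (z - 5)*(z + 2)*(z + 1)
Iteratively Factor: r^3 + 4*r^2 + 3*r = (r)*(r^2 + 4*r + 3) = r*(r + 3)*(r + 1)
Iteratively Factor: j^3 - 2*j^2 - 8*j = (j - 4)*(j^2 + 2*j) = j*(j - 4)*(j + 2)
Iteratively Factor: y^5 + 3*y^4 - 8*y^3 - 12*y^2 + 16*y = (y + 4)*(y^4 - y^3 - 4*y^2 + 4*y) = y*(y + 4)*(y^3 - y^2 - 4*y + 4) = y*(y + 2)*(y + 4)*(y^2 - 3*y + 2) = y*(y - 1)*(y + 2)*(y + 4)*(y - 2)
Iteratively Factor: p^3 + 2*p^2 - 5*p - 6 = (p + 3)*(p^2 - p - 2) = (p - 2)*(p + 3)*(p + 1)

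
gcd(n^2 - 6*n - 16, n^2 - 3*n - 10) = n + 2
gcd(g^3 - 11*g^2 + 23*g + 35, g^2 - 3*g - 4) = g + 1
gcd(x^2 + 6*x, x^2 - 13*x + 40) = 1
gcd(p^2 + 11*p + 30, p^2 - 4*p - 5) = 1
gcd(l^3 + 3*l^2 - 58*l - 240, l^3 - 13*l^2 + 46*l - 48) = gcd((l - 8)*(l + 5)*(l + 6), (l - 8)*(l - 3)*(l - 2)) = l - 8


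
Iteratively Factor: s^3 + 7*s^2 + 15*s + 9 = (s + 3)*(s^2 + 4*s + 3) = (s + 1)*(s + 3)*(s + 3)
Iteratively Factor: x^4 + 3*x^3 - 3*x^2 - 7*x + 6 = (x - 1)*(x^3 + 4*x^2 + x - 6) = (x - 1)^2*(x^2 + 5*x + 6) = (x - 1)^2*(x + 3)*(x + 2)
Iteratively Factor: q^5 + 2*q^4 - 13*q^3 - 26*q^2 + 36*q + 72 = (q - 3)*(q^4 + 5*q^3 + 2*q^2 - 20*q - 24) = (q - 3)*(q + 2)*(q^3 + 3*q^2 - 4*q - 12) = (q - 3)*(q + 2)*(q + 3)*(q^2 - 4) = (q - 3)*(q - 2)*(q + 2)*(q + 3)*(q + 2)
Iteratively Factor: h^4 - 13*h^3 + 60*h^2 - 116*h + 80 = (h - 5)*(h^3 - 8*h^2 + 20*h - 16) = (h - 5)*(h - 4)*(h^2 - 4*h + 4) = (h - 5)*(h - 4)*(h - 2)*(h - 2)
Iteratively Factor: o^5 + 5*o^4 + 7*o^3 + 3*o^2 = (o + 1)*(o^4 + 4*o^3 + 3*o^2) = o*(o + 1)*(o^3 + 4*o^2 + 3*o) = o*(o + 1)^2*(o^2 + 3*o) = o*(o + 1)^2*(o + 3)*(o)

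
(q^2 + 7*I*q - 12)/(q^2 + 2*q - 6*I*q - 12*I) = (q^2 + 7*I*q - 12)/(q^2 + q*(2 - 6*I) - 12*I)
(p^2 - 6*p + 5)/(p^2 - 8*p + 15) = (p - 1)/(p - 3)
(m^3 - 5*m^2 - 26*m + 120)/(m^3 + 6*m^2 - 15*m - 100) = (m - 6)/(m + 5)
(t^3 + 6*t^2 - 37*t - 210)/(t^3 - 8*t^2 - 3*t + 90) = (t^2 + 12*t + 35)/(t^2 - 2*t - 15)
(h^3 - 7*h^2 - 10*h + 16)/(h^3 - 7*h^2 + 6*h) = (h^2 - 6*h - 16)/(h*(h - 6))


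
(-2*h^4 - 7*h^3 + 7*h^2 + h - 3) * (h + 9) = -2*h^5 - 25*h^4 - 56*h^3 + 64*h^2 + 6*h - 27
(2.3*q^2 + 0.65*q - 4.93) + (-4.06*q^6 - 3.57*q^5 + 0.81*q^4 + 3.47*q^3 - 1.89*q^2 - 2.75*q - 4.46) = -4.06*q^6 - 3.57*q^5 + 0.81*q^4 + 3.47*q^3 + 0.41*q^2 - 2.1*q - 9.39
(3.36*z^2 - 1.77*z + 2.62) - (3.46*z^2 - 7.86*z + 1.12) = -0.1*z^2 + 6.09*z + 1.5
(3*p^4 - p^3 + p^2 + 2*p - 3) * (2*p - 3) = 6*p^5 - 11*p^4 + 5*p^3 + p^2 - 12*p + 9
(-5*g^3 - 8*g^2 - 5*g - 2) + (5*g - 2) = -5*g^3 - 8*g^2 - 4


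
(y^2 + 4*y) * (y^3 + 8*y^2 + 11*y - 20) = y^5 + 12*y^4 + 43*y^3 + 24*y^2 - 80*y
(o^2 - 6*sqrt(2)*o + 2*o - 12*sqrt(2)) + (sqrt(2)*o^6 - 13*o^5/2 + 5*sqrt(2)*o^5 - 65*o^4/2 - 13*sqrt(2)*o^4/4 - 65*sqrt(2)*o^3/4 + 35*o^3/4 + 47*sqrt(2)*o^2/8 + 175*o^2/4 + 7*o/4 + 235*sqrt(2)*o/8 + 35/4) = sqrt(2)*o^6 - 13*o^5/2 + 5*sqrt(2)*o^5 - 65*o^4/2 - 13*sqrt(2)*o^4/4 - 65*sqrt(2)*o^3/4 + 35*o^3/4 + 47*sqrt(2)*o^2/8 + 179*o^2/4 + 15*o/4 + 187*sqrt(2)*o/8 - 12*sqrt(2) + 35/4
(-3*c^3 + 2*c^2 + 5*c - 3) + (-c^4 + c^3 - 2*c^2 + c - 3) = -c^4 - 2*c^3 + 6*c - 6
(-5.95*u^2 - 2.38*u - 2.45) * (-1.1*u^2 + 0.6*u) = 6.545*u^4 - 0.952*u^3 + 1.267*u^2 - 1.47*u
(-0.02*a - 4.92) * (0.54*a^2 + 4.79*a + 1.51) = -0.0108*a^3 - 2.7526*a^2 - 23.597*a - 7.4292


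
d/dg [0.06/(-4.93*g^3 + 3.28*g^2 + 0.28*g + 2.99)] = (0.8874*g^2 - 0.3936*g - 0.0168)/(-4.93*g^3 + 3.28*g^2 + 0.28*g + 2.99)^2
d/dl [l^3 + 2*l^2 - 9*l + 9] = 3*l^2 + 4*l - 9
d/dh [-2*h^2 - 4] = -4*h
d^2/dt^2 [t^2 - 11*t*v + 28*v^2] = 2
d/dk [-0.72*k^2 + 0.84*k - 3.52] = 0.84 - 1.44*k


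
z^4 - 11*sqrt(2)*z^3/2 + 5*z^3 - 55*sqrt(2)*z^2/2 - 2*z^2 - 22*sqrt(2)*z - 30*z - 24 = (z + 1)*(z + 4)*(z - 6*sqrt(2))*(z + sqrt(2)/2)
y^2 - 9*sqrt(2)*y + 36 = (y - 6*sqrt(2))*(y - 3*sqrt(2))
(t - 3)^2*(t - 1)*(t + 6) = t^4 - t^3 - 27*t^2 + 81*t - 54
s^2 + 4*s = s*(s + 4)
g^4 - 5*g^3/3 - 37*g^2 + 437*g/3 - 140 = (g - 4)*(g - 3)*(g - 5/3)*(g + 7)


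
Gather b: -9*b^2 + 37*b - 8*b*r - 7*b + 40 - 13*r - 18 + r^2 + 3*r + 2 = -9*b^2 + b*(30 - 8*r) + r^2 - 10*r + 24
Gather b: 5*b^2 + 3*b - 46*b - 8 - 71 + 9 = 5*b^2 - 43*b - 70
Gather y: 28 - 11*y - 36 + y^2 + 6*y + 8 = y^2 - 5*y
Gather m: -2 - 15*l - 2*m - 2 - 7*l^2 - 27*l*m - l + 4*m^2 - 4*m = -7*l^2 - 16*l + 4*m^2 + m*(-27*l - 6) - 4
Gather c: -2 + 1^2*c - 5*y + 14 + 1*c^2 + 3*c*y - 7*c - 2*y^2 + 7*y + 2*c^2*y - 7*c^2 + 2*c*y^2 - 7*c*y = c^2*(2*y - 6) + c*(2*y^2 - 4*y - 6) - 2*y^2 + 2*y + 12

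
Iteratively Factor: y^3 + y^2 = (y + 1)*(y^2) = y*(y + 1)*(y)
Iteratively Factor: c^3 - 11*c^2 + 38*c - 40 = (c - 2)*(c^2 - 9*c + 20) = (c - 4)*(c - 2)*(c - 5)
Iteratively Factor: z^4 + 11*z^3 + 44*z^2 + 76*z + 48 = (z + 4)*(z^3 + 7*z^2 + 16*z + 12) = (z + 3)*(z + 4)*(z^2 + 4*z + 4) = (z + 2)*(z + 3)*(z + 4)*(z + 2)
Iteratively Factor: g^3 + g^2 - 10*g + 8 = (g + 4)*(g^2 - 3*g + 2) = (g - 1)*(g + 4)*(g - 2)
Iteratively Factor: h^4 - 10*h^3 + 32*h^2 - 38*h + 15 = (h - 1)*(h^3 - 9*h^2 + 23*h - 15) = (h - 1)^2*(h^2 - 8*h + 15) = (h - 5)*(h - 1)^2*(h - 3)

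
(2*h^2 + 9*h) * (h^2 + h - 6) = 2*h^4 + 11*h^3 - 3*h^2 - 54*h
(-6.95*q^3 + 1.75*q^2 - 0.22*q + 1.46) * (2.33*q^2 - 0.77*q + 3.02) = -16.1935*q^5 + 9.429*q^4 - 22.8491*q^3 + 8.8562*q^2 - 1.7886*q + 4.4092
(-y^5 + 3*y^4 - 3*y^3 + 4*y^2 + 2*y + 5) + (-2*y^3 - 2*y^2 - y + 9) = -y^5 + 3*y^4 - 5*y^3 + 2*y^2 + y + 14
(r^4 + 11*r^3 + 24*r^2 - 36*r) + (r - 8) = r^4 + 11*r^3 + 24*r^2 - 35*r - 8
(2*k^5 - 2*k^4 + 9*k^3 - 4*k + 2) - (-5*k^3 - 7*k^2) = 2*k^5 - 2*k^4 + 14*k^3 + 7*k^2 - 4*k + 2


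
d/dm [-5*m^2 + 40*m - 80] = 40 - 10*m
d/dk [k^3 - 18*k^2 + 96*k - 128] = 3*k^2 - 36*k + 96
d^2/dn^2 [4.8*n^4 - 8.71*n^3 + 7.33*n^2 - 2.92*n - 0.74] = 57.6*n^2 - 52.26*n + 14.66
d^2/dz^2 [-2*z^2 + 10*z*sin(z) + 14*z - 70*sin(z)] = -10*z*sin(z) + 70*sin(z) + 20*cos(z) - 4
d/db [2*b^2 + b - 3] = 4*b + 1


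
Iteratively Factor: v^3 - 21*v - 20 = (v - 5)*(v^2 + 5*v + 4) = (v - 5)*(v + 1)*(v + 4)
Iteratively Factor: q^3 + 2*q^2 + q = (q + 1)*(q^2 + q) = (q + 1)^2*(q)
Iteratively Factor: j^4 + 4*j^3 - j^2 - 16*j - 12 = (j - 2)*(j^3 + 6*j^2 + 11*j + 6) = (j - 2)*(j + 1)*(j^2 + 5*j + 6) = (j - 2)*(j + 1)*(j + 2)*(j + 3)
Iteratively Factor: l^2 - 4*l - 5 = (l - 5)*(l + 1)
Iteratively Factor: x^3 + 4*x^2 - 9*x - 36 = (x - 3)*(x^2 + 7*x + 12) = (x - 3)*(x + 4)*(x + 3)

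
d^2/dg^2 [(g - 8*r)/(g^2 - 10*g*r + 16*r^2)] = 2/(g^3 - 6*g^2*r + 12*g*r^2 - 8*r^3)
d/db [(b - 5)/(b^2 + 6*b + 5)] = (b^2 + 6*b - 2*(b - 5)*(b + 3) + 5)/(b^2 + 6*b + 5)^2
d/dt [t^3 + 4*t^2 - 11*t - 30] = 3*t^2 + 8*t - 11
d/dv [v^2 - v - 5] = 2*v - 1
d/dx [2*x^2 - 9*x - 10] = 4*x - 9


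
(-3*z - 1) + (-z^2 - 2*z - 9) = -z^2 - 5*z - 10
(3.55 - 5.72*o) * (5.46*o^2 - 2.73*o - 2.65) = -31.2312*o^3 + 34.9986*o^2 + 5.4665*o - 9.4075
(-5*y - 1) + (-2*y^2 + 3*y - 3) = -2*y^2 - 2*y - 4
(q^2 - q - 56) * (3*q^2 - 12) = 3*q^4 - 3*q^3 - 180*q^2 + 12*q + 672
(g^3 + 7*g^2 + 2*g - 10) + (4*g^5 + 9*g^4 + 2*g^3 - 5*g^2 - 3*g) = 4*g^5 + 9*g^4 + 3*g^3 + 2*g^2 - g - 10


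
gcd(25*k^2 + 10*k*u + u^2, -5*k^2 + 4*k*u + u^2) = 5*k + u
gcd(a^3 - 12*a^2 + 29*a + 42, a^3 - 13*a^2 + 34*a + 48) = a^2 - 5*a - 6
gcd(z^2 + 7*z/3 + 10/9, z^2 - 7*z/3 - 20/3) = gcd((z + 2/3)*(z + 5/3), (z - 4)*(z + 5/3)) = z + 5/3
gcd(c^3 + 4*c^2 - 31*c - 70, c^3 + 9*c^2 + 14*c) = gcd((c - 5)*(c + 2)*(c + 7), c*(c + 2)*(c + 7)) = c^2 + 9*c + 14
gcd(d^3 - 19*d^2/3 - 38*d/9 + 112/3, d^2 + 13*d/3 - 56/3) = d - 8/3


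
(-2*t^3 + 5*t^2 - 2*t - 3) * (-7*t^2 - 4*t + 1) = 14*t^5 - 27*t^4 - 8*t^3 + 34*t^2 + 10*t - 3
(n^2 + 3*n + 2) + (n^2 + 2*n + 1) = 2*n^2 + 5*n + 3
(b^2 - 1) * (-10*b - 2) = -10*b^3 - 2*b^2 + 10*b + 2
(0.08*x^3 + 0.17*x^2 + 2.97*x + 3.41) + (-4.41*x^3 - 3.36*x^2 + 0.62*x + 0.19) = -4.33*x^3 - 3.19*x^2 + 3.59*x + 3.6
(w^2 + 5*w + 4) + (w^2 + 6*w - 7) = 2*w^2 + 11*w - 3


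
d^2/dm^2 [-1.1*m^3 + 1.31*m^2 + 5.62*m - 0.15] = 2.62 - 6.6*m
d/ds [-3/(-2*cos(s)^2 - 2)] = 6*sin(2*s)/(cos(2*s) + 3)^2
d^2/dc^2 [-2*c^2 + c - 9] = -4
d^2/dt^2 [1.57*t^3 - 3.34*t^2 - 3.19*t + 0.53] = 9.42*t - 6.68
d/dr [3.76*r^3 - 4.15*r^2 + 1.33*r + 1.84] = 11.28*r^2 - 8.3*r + 1.33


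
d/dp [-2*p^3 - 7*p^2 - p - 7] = -6*p^2 - 14*p - 1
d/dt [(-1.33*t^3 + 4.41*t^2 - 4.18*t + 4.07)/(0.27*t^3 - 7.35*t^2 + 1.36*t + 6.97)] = (8.5848*t^4 - 1.36040000000001*t^3 - 55.8324*t^2 + 121.3044*t - 34.6698)/(0.0729*t^6 - 3.969*t^5 + 54.7569*t^4 - 16.2282*t^3 - 100.6094*t^2 + 18.9584*t + 48.5809)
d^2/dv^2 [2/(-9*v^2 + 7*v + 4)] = 4*(-81*v^2 + 63*v + (18*v - 7)^2 + 36)/(-9*v^2 + 7*v + 4)^3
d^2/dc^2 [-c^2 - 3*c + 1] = -2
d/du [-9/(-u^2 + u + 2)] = 9*(1 - 2*u)/(-u^2 + u + 2)^2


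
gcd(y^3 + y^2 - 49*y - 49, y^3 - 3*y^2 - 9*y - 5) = y + 1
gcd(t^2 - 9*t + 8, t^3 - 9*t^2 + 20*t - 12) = t - 1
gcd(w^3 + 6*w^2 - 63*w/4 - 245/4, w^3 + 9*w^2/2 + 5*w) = w + 5/2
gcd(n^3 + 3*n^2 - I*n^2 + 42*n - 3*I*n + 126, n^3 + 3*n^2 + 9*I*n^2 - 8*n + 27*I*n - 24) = n + 3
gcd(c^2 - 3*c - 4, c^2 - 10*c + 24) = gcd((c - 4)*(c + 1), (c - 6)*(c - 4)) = c - 4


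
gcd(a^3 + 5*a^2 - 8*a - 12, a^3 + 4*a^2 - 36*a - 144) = a + 6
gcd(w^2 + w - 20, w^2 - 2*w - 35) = w + 5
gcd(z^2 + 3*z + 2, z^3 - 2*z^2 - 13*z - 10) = z^2 + 3*z + 2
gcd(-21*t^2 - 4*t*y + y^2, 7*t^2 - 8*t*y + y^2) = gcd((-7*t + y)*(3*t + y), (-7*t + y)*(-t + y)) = -7*t + y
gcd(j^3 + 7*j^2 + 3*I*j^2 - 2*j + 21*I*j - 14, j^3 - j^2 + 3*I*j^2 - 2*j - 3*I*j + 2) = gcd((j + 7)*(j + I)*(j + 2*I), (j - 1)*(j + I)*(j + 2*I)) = j^2 + 3*I*j - 2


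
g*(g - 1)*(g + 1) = g^3 - g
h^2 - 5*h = h*(h - 5)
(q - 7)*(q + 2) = q^2 - 5*q - 14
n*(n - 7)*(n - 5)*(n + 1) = n^4 - 11*n^3 + 23*n^2 + 35*n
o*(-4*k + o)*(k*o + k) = -4*k^2*o^2 - 4*k^2*o + k*o^3 + k*o^2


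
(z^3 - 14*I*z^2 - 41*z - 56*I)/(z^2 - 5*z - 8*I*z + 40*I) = (z^2 - 6*I*z + 7)/(z - 5)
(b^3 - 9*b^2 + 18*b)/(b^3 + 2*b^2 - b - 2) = b*(b^2 - 9*b + 18)/(b^3 + 2*b^2 - b - 2)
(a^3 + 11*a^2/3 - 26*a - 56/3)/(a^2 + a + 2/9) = 3*(a^2 + 3*a - 28)/(3*a + 1)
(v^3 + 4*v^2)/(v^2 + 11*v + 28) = v^2/(v + 7)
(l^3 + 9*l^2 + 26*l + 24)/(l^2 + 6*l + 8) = l + 3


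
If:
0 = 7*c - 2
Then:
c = 2/7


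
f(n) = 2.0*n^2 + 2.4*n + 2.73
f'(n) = 4.0*n + 2.4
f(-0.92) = 2.21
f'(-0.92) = -1.28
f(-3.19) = 15.43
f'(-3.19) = -10.36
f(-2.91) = 12.68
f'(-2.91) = -9.24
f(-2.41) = 8.56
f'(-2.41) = -7.24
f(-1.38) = 3.23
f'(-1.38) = -3.12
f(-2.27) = 7.59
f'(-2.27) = -6.68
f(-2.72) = 11.00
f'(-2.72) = -8.48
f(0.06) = 2.88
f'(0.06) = 2.64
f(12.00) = 319.53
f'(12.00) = 50.40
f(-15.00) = 416.73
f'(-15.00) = -57.60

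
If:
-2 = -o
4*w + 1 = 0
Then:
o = 2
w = -1/4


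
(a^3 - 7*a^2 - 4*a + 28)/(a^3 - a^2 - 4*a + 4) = (a - 7)/(a - 1)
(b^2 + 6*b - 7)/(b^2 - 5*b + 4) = (b + 7)/(b - 4)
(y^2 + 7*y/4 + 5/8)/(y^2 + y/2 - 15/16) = 2*(2*y + 1)/(4*y - 3)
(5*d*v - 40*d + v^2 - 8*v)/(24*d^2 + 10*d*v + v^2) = (5*d*v - 40*d + v^2 - 8*v)/(24*d^2 + 10*d*v + v^2)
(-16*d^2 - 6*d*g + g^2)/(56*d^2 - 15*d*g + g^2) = (-2*d - g)/(7*d - g)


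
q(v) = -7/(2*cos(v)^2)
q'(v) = -7*sin(v)/cos(v)^3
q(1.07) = -15.18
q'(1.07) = -55.48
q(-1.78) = -81.15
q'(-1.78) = -764.42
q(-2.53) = -5.22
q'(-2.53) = -7.32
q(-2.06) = -15.85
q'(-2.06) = -59.54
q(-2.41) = -6.32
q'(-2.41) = -11.35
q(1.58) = -41319.77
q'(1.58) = 8978720.87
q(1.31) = -52.64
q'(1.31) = -394.51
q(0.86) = -8.22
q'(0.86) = -19.10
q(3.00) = -3.57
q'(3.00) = 1.02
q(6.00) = -3.80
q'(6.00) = 2.21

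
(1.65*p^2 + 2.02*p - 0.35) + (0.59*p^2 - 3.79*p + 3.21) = 2.24*p^2 - 1.77*p + 2.86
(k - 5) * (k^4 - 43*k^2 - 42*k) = k^5 - 5*k^4 - 43*k^3 + 173*k^2 + 210*k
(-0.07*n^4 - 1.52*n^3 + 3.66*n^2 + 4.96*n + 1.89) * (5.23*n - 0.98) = -0.3661*n^5 - 7.881*n^4 + 20.6314*n^3 + 22.354*n^2 + 5.0239*n - 1.8522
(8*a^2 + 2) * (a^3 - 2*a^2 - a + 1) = 8*a^5 - 16*a^4 - 6*a^3 + 4*a^2 - 2*a + 2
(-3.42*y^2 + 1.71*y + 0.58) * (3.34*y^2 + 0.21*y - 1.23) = -11.4228*y^4 + 4.9932*y^3 + 6.5029*y^2 - 1.9815*y - 0.7134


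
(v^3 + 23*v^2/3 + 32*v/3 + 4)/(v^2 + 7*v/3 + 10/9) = 3*(v^2 + 7*v + 6)/(3*v + 5)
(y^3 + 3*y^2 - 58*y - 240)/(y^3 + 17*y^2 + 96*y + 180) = (y - 8)/(y + 6)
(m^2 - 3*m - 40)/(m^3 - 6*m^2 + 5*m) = (m^2 - 3*m - 40)/(m*(m^2 - 6*m + 5))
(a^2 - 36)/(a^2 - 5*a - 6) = (a + 6)/(a + 1)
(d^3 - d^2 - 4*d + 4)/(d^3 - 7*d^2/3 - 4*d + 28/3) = 3*(d - 1)/(3*d - 7)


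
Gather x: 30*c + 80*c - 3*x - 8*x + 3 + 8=110*c - 11*x + 11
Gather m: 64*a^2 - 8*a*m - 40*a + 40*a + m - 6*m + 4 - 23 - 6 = 64*a^2 + m*(-8*a - 5) - 25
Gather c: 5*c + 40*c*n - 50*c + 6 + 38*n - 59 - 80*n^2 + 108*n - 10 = c*(40*n - 45) - 80*n^2 + 146*n - 63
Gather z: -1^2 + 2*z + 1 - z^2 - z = -z^2 + z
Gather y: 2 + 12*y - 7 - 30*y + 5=-18*y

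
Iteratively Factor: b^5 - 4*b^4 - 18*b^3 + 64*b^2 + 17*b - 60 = (b + 4)*(b^4 - 8*b^3 + 14*b^2 + 8*b - 15) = (b - 3)*(b + 4)*(b^3 - 5*b^2 - b + 5) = (b - 3)*(b - 1)*(b + 4)*(b^2 - 4*b - 5) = (b - 3)*(b - 1)*(b + 1)*(b + 4)*(b - 5)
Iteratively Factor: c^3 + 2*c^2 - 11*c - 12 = (c - 3)*(c^2 + 5*c + 4) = (c - 3)*(c + 1)*(c + 4)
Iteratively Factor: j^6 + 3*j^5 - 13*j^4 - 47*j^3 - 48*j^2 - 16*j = (j + 4)*(j^5 - j^4 - 9*j^3 - 11*j^2 - 4*j) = (j + 1)*(j + 4)*(j^4 - 2*j^3 - 7*j^2 - 4*j) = j*(j + 1)*(j + 4)*(j^3 - 2*j^2 - 7*j - 4) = j*(j + 1)^2*(j + 4)*(j^2 - 3*j - 4) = j*(j + 1)^3*(j + 4)*(j - 4)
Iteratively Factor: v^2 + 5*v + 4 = (v + 1)*(v + 4)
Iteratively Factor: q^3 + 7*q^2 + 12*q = (q)*(q^2 + 7*q + 12) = q*(q + 4)*(q + 3)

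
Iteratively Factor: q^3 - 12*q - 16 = (q + 2)*(q^2 - 2*q - 8) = (q + 2)^2*(q - 4)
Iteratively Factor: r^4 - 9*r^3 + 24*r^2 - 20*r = (r - 2)*(r^3 - 7*r^2 + 10*r) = (r - 5)*(r - 2)*(r^2 - 2*r) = (r - 5)*(r - 2)^2*(r)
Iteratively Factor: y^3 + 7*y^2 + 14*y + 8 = (y + 4)*(y^2 + 3*y + 2) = (y + 2)*(y + 4)*(y + 1)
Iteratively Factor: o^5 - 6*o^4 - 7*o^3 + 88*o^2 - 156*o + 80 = (o - 2)*(o^4 - 4*o^3 - 15*o^2 + 58*o - 40) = (o - 2)*(o - 1)*(o^3 - 3*o^2 - 18*o + 40) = (o - 2)*(o - 1)*(o + 4)*(o^2 - 7*o + 10) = (o - 5)*(o - 2)*(o - 1)*(o + 4)*(o - 2)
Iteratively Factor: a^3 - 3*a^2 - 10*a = (a - 5)*(a^2 + 2*a) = a*(a - 5)*(a + 2)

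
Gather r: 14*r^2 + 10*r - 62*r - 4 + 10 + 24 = 14*r^2 - 52*r + 30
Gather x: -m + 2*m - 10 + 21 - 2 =m + 9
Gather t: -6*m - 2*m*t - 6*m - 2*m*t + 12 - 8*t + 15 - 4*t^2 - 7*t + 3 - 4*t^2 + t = -12*m - 8*t^2 + t*(-4*m - 14) + 30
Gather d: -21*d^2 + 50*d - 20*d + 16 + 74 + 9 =-21*d^2 + 30*d + 99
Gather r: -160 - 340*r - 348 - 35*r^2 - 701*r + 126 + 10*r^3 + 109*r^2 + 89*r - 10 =10*r^3 + 74*r^2 - 952*r - 392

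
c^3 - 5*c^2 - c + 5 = (c - 5)*(c - 1)*(c + 1)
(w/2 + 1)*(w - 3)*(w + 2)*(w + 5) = w^4/2 + 3*w^3 - 3*w^2/2 - 26*w - 30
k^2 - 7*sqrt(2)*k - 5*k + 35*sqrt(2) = (k - 5)*(k - 7*sqrt(2))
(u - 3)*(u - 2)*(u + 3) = u^3 - 2*u^2 - 9*u + 18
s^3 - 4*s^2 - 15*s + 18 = (s - 6)*(s - 1)*(s + 3)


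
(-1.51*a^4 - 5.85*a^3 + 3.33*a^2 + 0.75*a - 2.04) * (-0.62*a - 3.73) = 0.9362*a^5 + 9.2593*a^4 + 19.7559*a^3 - 12.8859*a^2 - 1.5327*a + 7.6092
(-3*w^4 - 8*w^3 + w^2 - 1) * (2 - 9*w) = 27*w^5 + 66*w^4 - 25*w^3 + 2*w^2 + 9*w - 2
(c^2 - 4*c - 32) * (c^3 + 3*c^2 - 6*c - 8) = c^5 - c^4 - 50*c^3 - 80*c^2 + 224*c + 256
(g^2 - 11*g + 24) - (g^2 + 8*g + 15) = 9 - 19*g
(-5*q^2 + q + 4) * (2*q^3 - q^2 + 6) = -10*q^5 + 7*q^4 + 7*q^3 - 34*q^2 + 6*q + 24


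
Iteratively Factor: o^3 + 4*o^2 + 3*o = (o)*(o^2 + 4*o + 3) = o*(o + 3)*(o + 1)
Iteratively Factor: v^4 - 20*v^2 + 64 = (v - 4)*(v^3 + 4*v^2 - 4*v - 16) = (v - 4)*(v + 2)*(v^2 + 2*v - 8) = (v - 4)*(v - 2)*(v + 2)*(v + 4)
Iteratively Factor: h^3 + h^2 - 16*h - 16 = (h - 4)*(h^2 + 5*h + 4) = (h - 4)*(h + 4)*(h + 1)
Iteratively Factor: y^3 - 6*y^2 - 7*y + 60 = (y - 5)*(y^2 - y - 12) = (y - 5)*(y + 3)*(y - 4)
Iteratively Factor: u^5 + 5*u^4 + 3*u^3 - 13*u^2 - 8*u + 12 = (u - 1)*(u^4 + 6*u^3 + 9*u^2 - 4*u - 12) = (u - 1)*(u + 2)*(u^3 + 4*u^2 + u - 6) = (u - 1)^2*(u + 2)*(u^2 + 5*u + 6) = (u - 1)^2*(u + 2)^2*(u + 3)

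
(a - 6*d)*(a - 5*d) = a^2 - 11*a*d + 30*d^2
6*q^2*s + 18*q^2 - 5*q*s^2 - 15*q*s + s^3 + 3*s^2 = (-3*q + s)*(-2*q + s)*(s + 3)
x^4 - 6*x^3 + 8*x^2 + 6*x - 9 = (x - 3)^2*(x - 1)*(x + 1)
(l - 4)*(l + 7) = l^2 + 3*l - 28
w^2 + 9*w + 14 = (w + 2)*(w + 7)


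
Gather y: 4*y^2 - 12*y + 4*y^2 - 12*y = 8*y^2 - 24*y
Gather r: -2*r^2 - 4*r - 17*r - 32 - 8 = -2*r^2 - 21*r - 40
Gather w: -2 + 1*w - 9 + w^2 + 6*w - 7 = w^2 + 7*w - 18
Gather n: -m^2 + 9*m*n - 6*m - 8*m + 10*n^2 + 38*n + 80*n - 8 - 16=-m^2 - 14*m + 10*n^2 + n*(9*m + 118) - 24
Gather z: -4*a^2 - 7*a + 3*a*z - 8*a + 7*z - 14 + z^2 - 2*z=-4*a^2 - 15*a + z^2 + z*(3*a + 5) - 14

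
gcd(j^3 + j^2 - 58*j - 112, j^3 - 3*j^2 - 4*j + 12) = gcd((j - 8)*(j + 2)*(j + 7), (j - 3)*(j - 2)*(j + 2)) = j + 2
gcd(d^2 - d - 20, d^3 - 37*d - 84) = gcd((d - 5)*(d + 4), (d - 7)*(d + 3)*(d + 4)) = d + 4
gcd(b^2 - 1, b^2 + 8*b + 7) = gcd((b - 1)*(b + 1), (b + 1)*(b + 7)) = b + 1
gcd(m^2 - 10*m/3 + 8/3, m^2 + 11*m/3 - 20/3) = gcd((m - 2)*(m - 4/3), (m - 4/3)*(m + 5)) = m - 4/3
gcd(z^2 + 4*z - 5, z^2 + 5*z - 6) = z - 1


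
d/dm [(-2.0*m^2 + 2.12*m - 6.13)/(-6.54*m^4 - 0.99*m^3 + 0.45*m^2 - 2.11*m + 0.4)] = (-26.16*m^5 + 39.6144*m^4 - 156.1632*m^3 - 14.9401*m^2 + 3.917*m - 12.0863)/(42.7716*m^8 + 12.9492*m^7 - 4.9059*m^6 + 26.7078*m^5 - 0.851700000000001*m^4 - 2.691*m^3 + 4.8121*m^2 - 1.688*m + 0.16)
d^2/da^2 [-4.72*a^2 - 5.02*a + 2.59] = -9.44000000000000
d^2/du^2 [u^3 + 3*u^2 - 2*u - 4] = 6*u + 6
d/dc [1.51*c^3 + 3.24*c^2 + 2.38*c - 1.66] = 4.53*c^2 + 6.48*c + 2.38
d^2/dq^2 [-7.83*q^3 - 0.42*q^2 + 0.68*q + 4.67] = -46.98*q - 0.84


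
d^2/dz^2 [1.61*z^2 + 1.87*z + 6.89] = 3.22000000000000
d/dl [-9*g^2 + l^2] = 2*l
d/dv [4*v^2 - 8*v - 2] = 8*v - 8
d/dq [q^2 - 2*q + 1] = 2*q - 2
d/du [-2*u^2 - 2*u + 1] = -4*u - 2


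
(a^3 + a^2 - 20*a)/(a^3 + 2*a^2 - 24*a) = (a + 5)/(a + 6)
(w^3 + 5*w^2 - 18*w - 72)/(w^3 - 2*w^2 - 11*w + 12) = (w + 6)/(w - 1)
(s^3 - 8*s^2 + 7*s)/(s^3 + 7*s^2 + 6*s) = (s^2 - 8*s + 7)/(s^2 + 7*s + 6)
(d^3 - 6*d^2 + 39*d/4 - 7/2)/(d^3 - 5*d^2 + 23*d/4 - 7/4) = (d - 2)/(d - 1)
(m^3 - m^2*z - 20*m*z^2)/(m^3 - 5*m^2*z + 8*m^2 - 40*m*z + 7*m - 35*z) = m*(m + 4*z)/(m^2 + 8*m + 7)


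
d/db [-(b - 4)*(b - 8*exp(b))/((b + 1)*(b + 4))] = (8*b^3*exp(b) - 9*b^2 - 64*b*exp(b) - 8*b + 64*exp(b) + 16)/(b^4 + 10*b^3 + 33*b^2 + 40*b + 16)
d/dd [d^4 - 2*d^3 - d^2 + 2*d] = 4*d^3 - 6*d^2 - 2*d + 2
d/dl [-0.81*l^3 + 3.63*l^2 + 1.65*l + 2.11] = -2.43*l^2 + 7.26*l + 1.65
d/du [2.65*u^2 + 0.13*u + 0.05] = 5.3*u + 0.13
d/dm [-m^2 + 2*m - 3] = 2 - 2*m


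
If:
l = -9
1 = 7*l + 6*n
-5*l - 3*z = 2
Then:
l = -9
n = 32/3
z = 43/3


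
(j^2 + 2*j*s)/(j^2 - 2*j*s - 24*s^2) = j*(-j - 2*s)/(-j^2 + 2*j*s + 24*s^2)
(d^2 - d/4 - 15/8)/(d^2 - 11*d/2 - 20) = (-8*d^2 + 2*d + 15)/(4*(-2*d^2 + 11*d + 40))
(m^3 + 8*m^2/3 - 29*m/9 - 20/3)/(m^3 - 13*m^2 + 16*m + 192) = (m^2 - m/3 - 20/9)/(m^2 - 16*m + 64)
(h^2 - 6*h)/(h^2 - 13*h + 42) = h/(h - 7)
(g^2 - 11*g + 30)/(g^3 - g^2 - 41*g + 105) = (g - 6)/(g^2 + 4*g - 21)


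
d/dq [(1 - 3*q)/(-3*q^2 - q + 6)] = (9*q^2 + 3*q - (3*q - 1)*(6*q + 1) - 18)/(3*q^2 + q - 6)^2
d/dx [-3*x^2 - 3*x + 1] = -6*x - 3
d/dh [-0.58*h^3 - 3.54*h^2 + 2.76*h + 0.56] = -1.74*h^2 - 7.08*h + 2.76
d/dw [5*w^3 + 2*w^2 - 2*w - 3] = 15*w^2 + 4*w - 2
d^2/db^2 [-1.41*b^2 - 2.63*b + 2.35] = -2.82000000000000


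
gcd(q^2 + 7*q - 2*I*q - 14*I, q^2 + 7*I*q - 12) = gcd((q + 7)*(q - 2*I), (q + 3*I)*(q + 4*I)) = 1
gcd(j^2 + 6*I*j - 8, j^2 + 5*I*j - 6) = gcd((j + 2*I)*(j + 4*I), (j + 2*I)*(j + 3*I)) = j + 2*I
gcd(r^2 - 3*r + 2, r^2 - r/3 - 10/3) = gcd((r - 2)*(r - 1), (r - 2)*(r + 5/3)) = r - 2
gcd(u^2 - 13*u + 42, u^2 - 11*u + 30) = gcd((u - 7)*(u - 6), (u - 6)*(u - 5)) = u - 6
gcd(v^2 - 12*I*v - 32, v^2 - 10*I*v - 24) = v - 4*I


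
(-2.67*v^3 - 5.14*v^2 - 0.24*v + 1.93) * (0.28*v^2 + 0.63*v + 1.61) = -0.7476*v^5 - 3.1213*v^4 - 7.6041*v^3 - 7.8862*v^2 + 0.8295*v + 3.1073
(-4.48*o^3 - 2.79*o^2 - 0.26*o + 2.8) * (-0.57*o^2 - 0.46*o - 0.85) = 2.5536*o^5 + 3.6511*o^4 + 5.2396*o^3 + 0.8951*o^2 - 1.067*o - 2.38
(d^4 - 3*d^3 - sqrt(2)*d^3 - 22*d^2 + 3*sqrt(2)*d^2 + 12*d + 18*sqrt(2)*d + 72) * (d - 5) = d^5 - 8*d^4 - sqrt(2)*d^4 - 7*d^3 + 8*sqrt(2)*d^3 + 3*sqrt(2)*d^2 + 122*d^2 - 90*sqrt(2)*d + 12*d - 360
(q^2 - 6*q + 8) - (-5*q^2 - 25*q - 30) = 6*q^2 + 19*q + 38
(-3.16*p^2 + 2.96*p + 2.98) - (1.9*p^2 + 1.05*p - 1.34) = -5.06*p^2 + 1.91*p + 4.32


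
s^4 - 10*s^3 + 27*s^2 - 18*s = s*(s - 6)*(s - 3)*(s - 1)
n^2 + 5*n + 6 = (n + 2)*(n + 3)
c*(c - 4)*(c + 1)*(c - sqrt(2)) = c^4 - 3*c^3 - sqrt(2)*c^3 - 4*c^2 + 3*sqrt(2)*c^2 + 4*sqrt(2)*c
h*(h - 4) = h^2 - 4*h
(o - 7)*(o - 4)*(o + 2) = o^3 - 9*o^2 + 6*o + 56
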